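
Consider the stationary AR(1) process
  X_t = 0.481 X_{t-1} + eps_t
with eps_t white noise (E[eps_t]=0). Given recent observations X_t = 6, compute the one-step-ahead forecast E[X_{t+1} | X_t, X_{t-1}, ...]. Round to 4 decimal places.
E[X_{t+1} \mid \mathcal F_t] = 2.8860

For an AR(p) model X_t = c + sum_i phi_i X_{t-i} + eps_t, the
one-step-ahead conditional mean is
  E[X_{t+1} | X_t, ...] = c + sum_i phi_i X_{t+1-i}.
Substitute known values:
  E[X_{t+1} | ...] = (0.481) * (6)
                   = 2.8860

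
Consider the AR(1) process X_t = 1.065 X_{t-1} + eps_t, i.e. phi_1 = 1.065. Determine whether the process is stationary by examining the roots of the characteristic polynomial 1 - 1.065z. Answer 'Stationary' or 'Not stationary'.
\text{Not stationary}

The AR(p) characteristic polynomial is P(z) = 1 - 1.065z.
Stationarity requires all roots to lie outside the unit circle, i.e. |z| > 1 for every root.
This is linear in z: 1 + (-1.065) z = 0  =>  z = -1/(-1.065) = 0.938967,  |z| = 0.938967.
Moduli of all roots: 0.9390.
All moduli strictly greater than 1? No.
Verdict: Not stationary.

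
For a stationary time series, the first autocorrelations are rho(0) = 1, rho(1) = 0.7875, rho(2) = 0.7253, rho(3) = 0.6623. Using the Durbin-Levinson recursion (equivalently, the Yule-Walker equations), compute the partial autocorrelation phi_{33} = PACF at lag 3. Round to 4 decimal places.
\phi_{33} = 0.0891

The PACF at lag k is phi_{kk}, the last component of the solution
to the Yule-Walker system G_k phi = r_k where
  (G_k)_{ij} = rho(|i - j|), (r_k)_i = rho(i), i,j = 1..k.
Equivalently, Durbin-Levinson gives phi_{kk} iteratively:
  phi_{11} = rho(1)
  phi_{kk} = [rho(k) - sum_{j=1..k-1} phi_{k-1,j} rho(k-j)]
            / [1 - sum_{j=1..k-1} phi_{k-1,j} rho(j)],
  phi_{k,j} = phi_{k-1,j} - phi_{kk} phi_{k-1,k-j},  j = 1..k-1.
Step k = 1:
  phi_11 = rho(1) = 0.7875.
Step k = 2:
  phi_22 = [rho(2) - phi_11 rho(1)] / [1 - phi_11 rho(1)] = [0.7253 - (0.7875)(0.7875)] / [1 - (0.7875)(0.7875)]
         = 0.10514375 / 0.37984375 = 0.276808.
  Update: phi_21 = phi_11 - phi_22 phi_11 = 0.7875 - (0.276808)(0.7875) = 0.569514.
Step k = 3:
  phi_33 = [rho(3) - phi_21 rho(2) - phi_22 rho(1)] / [1 - phi_21 rho(1) - phi_22 rho(2)]
    numerator   = 0.6623 - (0.569514)(0.7253) - (0.276808)(0.7875) = 0.03124544
    denominator = 1 - (0.569514)(0.7875) - (0.276808)(0.7253) = 0.35073913
  phi_33 = 0.03124544 / 0.35073913 = 0.0891.
Therefore phi_{33} = 0.0891.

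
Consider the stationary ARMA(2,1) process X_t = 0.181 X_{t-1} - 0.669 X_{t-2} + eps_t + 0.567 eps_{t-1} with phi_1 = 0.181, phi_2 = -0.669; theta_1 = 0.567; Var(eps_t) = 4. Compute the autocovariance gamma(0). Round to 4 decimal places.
\gamma(0) = 10.5833

Multiply the model equation by X_{t-k} and take expectations. With theta_0 = psi_0 = 1 and psi_j the MA(infinity) weights, this gives
  gamma(k) - sum_i phi_i gamma(k-i) = c_k,
  c_k = sigma^2 * sum_{j=k..q} theta_j psi_{j-k}   (c_k = 0 for k > q),
using gamma(-m) = gamma(m).
psi-weights needed (psi_j = theta_j + sum_i phi_i psi_{j-i}):
  psi_1 = theta_1 + phi_1 = 0.567 + (0.181) = 0.748
Right-hand sides:
  c_0 = sigma^2 (1 + theta_1 psi_1) = 4 * (1 + (0.567)(0.748)) = 4 * 1.424116 = 5.696464
  c_1 = sigma^2 theta_1 = 4 * (0.567) = 2.268
  c_2 = 0
Equations for k = 0, 1, 2 (AR order 2, c_2 = 0):
  (E0) gamma(0) = phi_1 gamma(1) + phi_2 gamma(2) + c_0
  (E1) gamma(1) = phi_1 gamma(0) + phi_2 gamma(1) + c_1
  (E2) gamma(2) = phi_1 gamma(1) + phi_2 gamma(0)
From (E1): gamma(1) = A gamma(0) + B with
  A = phi_1 / (1 - phi_2) = 0.181 / 1.669 = 0.108448,   B = c_1 / (1 - phi_2) = 2.268 / 1.669 = 1.358898.
Insert (E2) into (E0): gamma(0) (1 - phi_2^2) = phi_1 (1 + phi_2) gamma(1) + c_0.
  phi_1 (1 + phi_2) = (0.181)(0.331) = 0.059911,   1 - phi_2^2 = 0.552439.
Replace gamma(1) by A gamma(0) + B and collect gamma(0):
  gamma(0) [0.552439 - (0.059911)(0.108448)] = (0.059911)(1.358898) + 5.696464
  gamma(0) * 0.545942 = 5.777877
  gamma(0) = 5.777877 / 0.545942 = 10.583321.
Therefore gamma(0) = 10.5833 (to 4 decimal places).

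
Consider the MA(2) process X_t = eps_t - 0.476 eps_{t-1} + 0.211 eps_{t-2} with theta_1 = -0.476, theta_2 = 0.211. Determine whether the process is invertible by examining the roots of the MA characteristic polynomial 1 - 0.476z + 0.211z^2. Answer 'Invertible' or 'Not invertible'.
\text{Invertible}

The MA(q) characteristic polynomial is P(z) = 1 - 0.476z + 0.211z^2.
Invertibility requires all roots to lie outside the unit circle, i.e. |z| > 1 for every root.
Set 1 + (-0.476) z + (0.211) z^2 = 0, i.e. a z^2 + b z + c = 0 with a = 0.211, b = -0.476, c = 1.
Discriminant D = b^2 - 4ac = (-0.476)^2 - 4*(0.211)*1 = 0.226576 - (0.844) = -0.617424.
D < 0, so the roots are the complex-conjugate pair z = (-b +/- i sqrt(-D)) / (2a) = 1.128 +/- 1.862i.
For a conjugate pair |z|^2 = z * conj(z) = (product of roots) = c/a = 1/(0.211) = 4.739336, so |z| = sqrt(4.739336) = 2.177 for both roots.
Moduli of all roots: 2.1770, 2.1770.
All moduli strictly greater than 1? Yes.
Verdict: Invertible.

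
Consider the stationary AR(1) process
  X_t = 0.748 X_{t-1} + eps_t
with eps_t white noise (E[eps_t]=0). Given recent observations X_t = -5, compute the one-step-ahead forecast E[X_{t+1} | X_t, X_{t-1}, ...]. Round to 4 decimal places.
E[X_{t+1} \mid \mathcal F_t] = -3.7400

For an AR(p) model X_t = c + sum_i phi_i X_{t-i} + eps_t, the
one-step-ahead conditional mean is
  E[X_{t+1} | X_t, ...] = c + sum_i phi_i X_{t+1-i}.
Substitute known values:
  E[X_{t+1} | ...] = (0.748) * (-5)
                   = -3.7400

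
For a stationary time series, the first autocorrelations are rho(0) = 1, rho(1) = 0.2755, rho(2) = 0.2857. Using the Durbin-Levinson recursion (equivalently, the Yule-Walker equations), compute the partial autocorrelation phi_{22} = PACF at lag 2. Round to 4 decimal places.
\phi_{22} = 0.2270

The PACF at lag k is phi_{kk}, the last component of the solution
to the Yule-Walker system G_k phi = r_k where
  (G_k)_{ij} = rho(|i - j|), (r_k)_i = rho(i), i,j = 1..k.
Equivalently, Durbin-Levinson gives phi_{kk} iteratively:
  phi_{11} = rho(1)
  phi_{kk} = [rho(k) - sum_{j=1..k-1} phi_{k-1,j} rho(k-j)]
            / [1 - sum_{j=1..k-1} phi_{k-1,j} rho(j)],
  phi_{k,j} = phi_{k-1,j} - phi_{kk} phi_{k-1,k-j},  j = 1..k-1.
Step k = 1:
  phi_11 = rho(1) = 0.2755.
Step k = 2:
  phi_22 = [rho(2) - phi_11 rho(1)] / [1 - phi_11 rho(1)] = [0.2857 - (0.2755)(0.2755)] / [1 - (0.2755)(0.2755)]
         = 0.20979975 / 0.92409975 = 0.227.
Therefore phi_{22} = 0.2270.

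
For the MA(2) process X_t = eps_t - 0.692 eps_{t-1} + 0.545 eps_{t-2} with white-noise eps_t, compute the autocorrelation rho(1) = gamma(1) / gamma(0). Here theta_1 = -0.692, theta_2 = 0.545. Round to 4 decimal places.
\rho(1) = -0.6020

For an MA(q) process with theta_0 = 1, the autocovariance is
  gamma(k) = sigma^2 * sum_{i=0..q-k} theta_i * theta_{i+k},
and rho(k) = gamma(k) / gamma(0). Sigma^2 cancels.
  numerator   = (1)*(-0.692) + (-0.692)*(0.545) = -1.06914.
  denominator = (1)^2 + (-0.692)^2 + (0.545)^2 = 1.775889.
  rho(1) = -1.06914 / 1.775889 = -0.6020.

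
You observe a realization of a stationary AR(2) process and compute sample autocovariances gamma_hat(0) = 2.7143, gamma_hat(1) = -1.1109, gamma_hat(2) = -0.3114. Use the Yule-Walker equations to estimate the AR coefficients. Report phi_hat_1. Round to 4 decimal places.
\hat\phi_{1} = -0.5480

The Yule-Walker equations for an AR(p) process read, in matrix form,
  Gamma_p phi = r_p,   with   (Gamma_p)_{ij} = gamma(|i - j|),
                       (r_p)_i = gamma(i),   i,j = 1..p.
Substitute the sample gammas (Toeplitz matrix and right-hand side of size 2):
  Gamma_p = [[2.7143, -1.1109], [-1.1109, 2.7143]]
  r_p     = [-1.1109, -0.3114]
Written out:
  2.7143 phi_1 - 1.1109 phi_2 = -1.1109
  -1.1109 phi_1 + 2.7143 phi_2 = -0.3114
Solve by Cramer's rule:
  det = gamma(0)^2 - gamma(1)^2 = (2.7143)^2 - (-1.1109)^2 = 7.36742449 - 1.23409881 = 6.13332568
  phi_hat_1 = [gamma(1) gamma(0) - gamma(1) gamma(2)] / det = [(-1.1109)(2.7143) - (-1.1109)(-0.3114)] / 6.13332568 = -3.36125013 / 6.13332568 = -0.548
  phi_hat_2 = [gamma(0) gamma(2) - gamma(1)^2] / det = [(2.7143)(-0.3114) - (-1.1109)^2] / 6.13332568 = -2.07933183 / 6.13332568 = -0.339
So phi_hat = [-0.5480, -0.3390].
Therefore phi_hat_1 = -0.5480.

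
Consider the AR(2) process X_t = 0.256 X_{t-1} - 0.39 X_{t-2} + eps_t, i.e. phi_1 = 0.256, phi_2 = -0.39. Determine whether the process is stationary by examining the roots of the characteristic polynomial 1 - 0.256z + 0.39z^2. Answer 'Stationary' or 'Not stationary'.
\text{Stationary}

The AR(p) characteristic polynomial is P(z) = 1 - 0.256z + 0.39z^2.
Stationarity requires all roots to lie outside the unit circle, i.e. |z| > 1 for every root.
Set 1 + (-0.256) z + (0.39) z^2 = 0, i.e. a z^2 + b z + c = 0 with a = 0.39, b = -0.256, c = 1.
Discriminant D = b^2 - 4ac = (-0.256)^2 - 4*(0.39)*1 = 0.065536 - (1.56) = -1.494464.
D < 0, so the roots are the complex-conjugate pair z = (-b +/- i sqrt(-D)) / (2a) = 0.3282 +/- 1.5673i.
For a conjugate pair |z|^2 = z * conj(z) = (product of roots) = c/a = 1/(0.39) = 2.564103, so |z| = sqrt(2.564103) = 1.6013 for both roots.
Moduli of all roots: 1.6013, 1.6013.
All moduli strictly greater than 1? Yes.
Verdict: Stationary.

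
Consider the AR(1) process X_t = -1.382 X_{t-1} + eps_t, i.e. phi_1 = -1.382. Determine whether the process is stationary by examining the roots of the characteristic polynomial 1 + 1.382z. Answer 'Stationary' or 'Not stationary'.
\text{Not stationary}

The AR(p) characteristic polynomial is P(z) = 1 + 1.382z.
Stationarity requires all roots to lie outside the unit circle, i.e. |z| > 1 for every root.
This is linear in z: 1 + (1.382) z = 0  =>  z = -1/(1.382) = -0.723589,  |z| = 0.723589.
Moduli of all roots: 0.7236.
All moduli strictly greater than 1? No.
Verdict: Not stationary.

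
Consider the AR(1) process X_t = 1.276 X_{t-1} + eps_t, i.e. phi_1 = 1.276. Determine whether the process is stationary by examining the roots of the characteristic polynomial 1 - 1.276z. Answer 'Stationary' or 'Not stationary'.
\text{Not stationary}

The AR(p) characteristic polynomial is P(z) = 1 - 1.276z.
Stationarity requires all roots to lie outside the unit circle, i.e. |z| > 1 for every root.
This is linear in z: 1 + (-1.276) z = 0  =>  z = -1/(-1.276) = 0.783699,  |z| = 0.783699.
Moduli of all roots: 0.7837.
All moduli strictly greater than 1? No.
Verdict: Not stationary.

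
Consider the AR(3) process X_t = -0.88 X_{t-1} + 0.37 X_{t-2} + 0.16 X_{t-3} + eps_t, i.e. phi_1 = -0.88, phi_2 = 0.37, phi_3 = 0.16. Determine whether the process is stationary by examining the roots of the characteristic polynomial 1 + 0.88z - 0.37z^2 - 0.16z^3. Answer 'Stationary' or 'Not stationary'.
\text{Not stationary}

The AR(p) characteristic polynomial is P(z) = 1 + 0.88z - 0.37z^2 - 0.16z^3.
Stationarity requires all roots to lie outside the unit circle, i.e. |z| > 1 for every root.
Degree 3: look for a simple real root z0 first, then factor out (1 - z/z0) and solve the remaining quadratic.
Testing z0 = 2: P(2) = 1 + (0.88)(2) + (-0.37)(2)^2 + (-0.16)(2)^3
  = 1 + (1.76) + (-1.48) + (-1.28) = 0.  So z_0 = 2 is a root, |z_0| = 2.
Divide out the factor (1 - 0.5 z) = (1 - z/z0) (since 1/z0 = 0.5):
  P(z) = (1 - 0.5 z)(1 + (1.38) z + (0.32) z^2)
  [check: z-coef 1.38 - (0.5) = 0.88; z^2-coef 0.32 - (0.5)(1.38) = -0.37; z^3-coef -(0.5)(0.32) = -0.16.]
Remaining roots from the quadratic factor 1 + (1.38) z + (0.32) z^2:
  Set 1 + (1.38) z + (0.32) z^2 = 0, i.e. a z^2 + b z + c = 0 with a = 0.32, b = 1.38, c = 1.
  Discriminant D = b^2 - 4ac = (1.38)^2 - 4*(0.32)*1 = 1.9044 - (1.28) = 0.6244.
  D >= 0, so the roots are real: z = (-b +/- sqrt(D)) / (2a) = (-1.38 +/- 0.79019) / (0.64).
    z_1 = (-1.38 + 0.79019) / (0.64) = -0.9216,   |z_1| = 0.9216.
    z_2 = (-1.38 - 0.79019) / (0.64) = -3.3909,   |z_2| = 3.3909.
Moduli of all roots: 2.0000, 0.9216, 3.3909.
All moduli strictly greater than 1? No.
Verdict: Not stationary.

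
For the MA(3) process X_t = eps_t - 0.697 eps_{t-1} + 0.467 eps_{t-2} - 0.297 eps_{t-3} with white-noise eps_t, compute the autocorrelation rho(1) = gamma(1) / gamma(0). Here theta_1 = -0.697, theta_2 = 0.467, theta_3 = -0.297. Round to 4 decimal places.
\rho(1) = -0.6480

For an MA(q) process with theta_0 = 1, the autocovariance is
  gamma(k) = sigma^2 * sum_{i=0..q-k} theta_i * theta_{i+k},
and rho(k) = gamma(k) / gamma(0). Sigma^2 cancels.
  numerator   = (1)*(-0.697) + (-0.697)*(0.467) + (0.467)*(-0.297) = -1.161198.
  denominator = (1)^2 + (-0.697)^2 + (0.467)^2 + (-0.297)^2 = 1.792107.
  rho(1) = -1.161198 / 1.792107 = -0.6480.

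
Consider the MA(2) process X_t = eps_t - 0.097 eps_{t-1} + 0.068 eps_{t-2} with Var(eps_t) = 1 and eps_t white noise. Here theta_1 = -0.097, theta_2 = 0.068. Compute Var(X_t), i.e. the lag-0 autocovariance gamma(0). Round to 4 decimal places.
\gamma(0) = 1.0140

For an MA(q) process X_t = eps_t + sum_i theta_i eps_{t-i} with
Var(eps_t) = sigma^2, the variance is
  gamma(0) = sigma^2 * (1 + sum_i theta_i^2).
  sum_i theta_i^2 = (-0.097)^2 + (0.068)^2 = 0.009409 + 0.004624 = 0.014033.
  gamma(0) = 1 * (1 + 0.014033) = 1 * 1.014033 = 1.014033, which rounds to 1.0140.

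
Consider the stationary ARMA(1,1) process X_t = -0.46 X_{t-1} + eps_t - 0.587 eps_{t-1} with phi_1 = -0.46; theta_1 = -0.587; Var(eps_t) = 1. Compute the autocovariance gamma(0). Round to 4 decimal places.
\gamma(0) = 2.3904

Multiply the model equation by X_{t-k} and take expectations. With theta_0 = psi_0 = 1 and psi_j the MA(infinity) weights, this gives
  gamma(k) - sum_i phi_i gamma(k-i) = c_k,
  c_k = sigma^2 * sum_{j=k..q} theta_j psi_{j-k}   (c_k = 0 for k > q),
using gamma(-m) = gamma(m).
psi-weights needed (psi_j = theta_j + sum_i phi_i psi_{j-i}):
  psi_1 = theta_1 + phi_1 = -0.587 + (-0.46) = -1.047
Right-hand sides:
  c_0 = sigma^2 (1 + theta_1 psi_1) = 1 * (1 + (-0.587)(-1.047)) = 1 * 1.614589 = 1.614589
  c_1 = sigma^2 theta_1 = 1 * (-0.587) = -0.587
  c_2 = 0
Equations for k = 0 and k = 1 (AR order 1):
  gamma(0) = phi_1 gamma(1) + c_0
  gamma(1) = phi_1 gamma(0) + c_1
Substituting the second into the first: gamma(0) (1 - phi_1^2) = c_0 + phi_1 c_1, so
  gamma(0) = (c_0 + phi_1 c_1) / (1 - phi_1^2) = (1.614589 + (-0.46)(-0.587)) / (1 - (-0.46)^2) = 1.884609 / 0.7884 = 2.390422.
Therefore gamma(0) = 2.3904 (to 4 decimal places).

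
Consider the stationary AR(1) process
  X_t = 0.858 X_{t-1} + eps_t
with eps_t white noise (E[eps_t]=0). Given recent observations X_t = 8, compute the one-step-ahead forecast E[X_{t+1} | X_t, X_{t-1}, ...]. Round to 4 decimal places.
E[X_{t+1} \mid \mathcal F_t] = 6.8640

For an AR(p) model X_t = c + sum_i phi_i X_{t-i} + eps_t, the
one-step-ahead conditional mean is
  E[X_{t+1} | X_t, ...] = c + sum_i phi_i X_{t+1-i}.
Substitute known values:
  E[X_{t+1} | ...] = (0.858) * (8)
                   = 6.8640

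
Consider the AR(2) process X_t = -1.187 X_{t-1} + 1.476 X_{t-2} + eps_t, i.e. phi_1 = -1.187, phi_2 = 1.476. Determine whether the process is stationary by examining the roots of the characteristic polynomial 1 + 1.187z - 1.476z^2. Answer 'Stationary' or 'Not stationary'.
\text{Not stationary}

The AR(p) characteristic polynomial is P(z) = 1 + 1.187z - 1.476z^2.
Stationarity requires all roots to lie outside the unit circle, i.e. |z| > 1 for every root.
Set 1 + (1.187) z + (-1.476) z^2 = 0, i.e. a z^2 + b z + c = 0 with a = -1.476, b = 1.187, c = 1.
Discriminant D = b^2 - 4ac = (1.187)^2 - 4*(-1.476)*1 = 1.408969 - (-5.904) = 7.312969.
D >= 0, so the roots are real: z = (-b +/- sqrt(D)) / (2a) = (-1.187 +/- 2.70425) / (-2.952).
  z_1 = (-1.187 + 2.70425) / (-2.952) = -0.514,   |z_1| = 0.514.
  z_2 = (-1.187 - 2.70425) / (-2.952) = 1.3182,   |z_2| = 1.3182.
Moduli of all roots: 0.5140, 1.3182.
All moduli strictly greater than 1? No.
Verdict: Not stationary.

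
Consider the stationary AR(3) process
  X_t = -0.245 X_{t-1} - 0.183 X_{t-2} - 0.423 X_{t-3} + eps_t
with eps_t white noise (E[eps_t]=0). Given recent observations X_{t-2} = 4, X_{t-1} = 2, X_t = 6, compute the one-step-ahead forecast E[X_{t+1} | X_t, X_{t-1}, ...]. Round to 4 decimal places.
E[X_{t+1} \mid \mathcal F_t] = -3.5280

For an AR(p) model X_t = c + sum_i phi_i X_{t-i} + eps_t, the
one-step-ahead conditional mean is
  E[X_{t+1} | X_t, ...] = c + sum_i phi_i X_{t+1-i}.
Substitute known values:
  E[X_{t+1} | ...] = (-0.245) * (6) + (-0.183) * (2) + (-0.423) * (4)
                   = -3.5280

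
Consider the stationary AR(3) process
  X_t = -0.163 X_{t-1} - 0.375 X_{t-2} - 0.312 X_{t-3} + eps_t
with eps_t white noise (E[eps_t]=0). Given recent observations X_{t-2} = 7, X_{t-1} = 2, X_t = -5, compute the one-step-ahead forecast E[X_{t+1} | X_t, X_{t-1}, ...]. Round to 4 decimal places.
E[X_{t+1} \mid \mathcal F_t] = -2.1190

For an AR(p) model X_t = c + sum_i phi_i X_{t-i} + eps_t, the
one-step-ahead conditional mean is
  E[X_{t+1} | X_t, ...] = c + sum_i phi_i X_{t+1-i}.
Substitute known values:
  E[X_{t+1} | ...] = (-0.163) * (-5) + (-0.375) * (2) + (-0.312) * (7)
                   = -2.1190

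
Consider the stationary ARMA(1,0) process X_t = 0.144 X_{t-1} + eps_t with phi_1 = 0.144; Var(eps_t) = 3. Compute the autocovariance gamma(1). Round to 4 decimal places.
\gamma(1) = 0.4411

Multiply the model equation by X_{t-k} and take expectations. With theta_0 = psi_0 = 1 and psi_j the MA(infinity) weights, this gives
  gamma(k) - sum_i phi_i gamma(k-i) = c_k,
  c_k = sigma^2 * sum_{j=k..q} theta_j psi_{j-k}   (c_k = 0 for k > q),
using gamma(-m) = gamma(m).
Pure AR (q = 0): c_0 = sigma^2 = 3, c_k = 0 for k >= 1.
Equations for k = 0 and k = 1 (AR order 1):
  gamma(0) = phi_1 gamma(1) + c_0
  gamma(1) = phi_1 gamma(0) + c_1
Substituting the second into the first: gamma(0) (1 - phi_1^2) = c_0 + phi_1 c_1, so
  gamma(0) = c_0 / (1 - phi_1^2) = 3 / (1 - (0.144)^2) = 3 / 0.979264 = 3.063525.
  gamma(1) = phi_1 gamma(0) = (0.144)(3.063525) = 0.441148.
Therefore gamma(1) = 0.4411 (to 4 decimal places).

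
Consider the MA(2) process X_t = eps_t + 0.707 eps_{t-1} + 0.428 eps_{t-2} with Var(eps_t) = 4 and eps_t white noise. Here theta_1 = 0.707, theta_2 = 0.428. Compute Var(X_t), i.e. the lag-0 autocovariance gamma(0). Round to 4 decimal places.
\gamma(0) = 6.7321

For an MA(q) process X_t = eps_t + sum_i theta_i eps_{t-i} with
Var(eps_t) = sigma^2, the variance is
  gamma(0) = sigma^2 * (1 + sum_i theta_i^2).
  sum_i theta_i^2 = (0.707)^2 + (0.428)^2 = 0.499849 + 0.183184 = 0.683033.
  gamma(0) = 4 * (1 + 0.683033) = 4 * 1.683033 = 6.732132, which rounds to 6.7321.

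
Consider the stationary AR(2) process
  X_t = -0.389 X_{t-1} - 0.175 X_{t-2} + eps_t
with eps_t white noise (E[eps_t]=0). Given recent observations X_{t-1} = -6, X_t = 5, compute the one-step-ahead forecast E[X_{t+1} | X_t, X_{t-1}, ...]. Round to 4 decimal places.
E[X_{t+1} \mid \mathcal F_t] = -0.8950

For an AR(p) model X_t = c + sum_i phi_i X_{t-i} + eps_t, the
one-step-ahead conditional mean is
  E[X_{t+1} | X_t, ...] = c + sum_i phi_i X_{t+1-i}.
Substitute known values:
  E[X_{t+1} | ...] = (-0.389) * (5) + (-0.175) * (-6)
                   = -0.8950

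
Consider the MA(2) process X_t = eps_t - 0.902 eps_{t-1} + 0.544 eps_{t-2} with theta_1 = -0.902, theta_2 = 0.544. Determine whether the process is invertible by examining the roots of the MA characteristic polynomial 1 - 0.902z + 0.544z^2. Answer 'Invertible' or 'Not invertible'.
\text{Invertible}

The MA(q) characteristic polynomial is P(z) = 1 - 0.902z + 0.544z^2.
Invertibility requires all roots to lie outside the unit circle, i.e. |z| > 1 for every root.
Set 1 + (-0.902) z + (0.544) z^2 = 0, i.e. a z^2 + b z + c = 0 with a = 0.544, b = -0.902, c = 1.
Discriminant D = b^2 - 4ac = (-0.902)^2 - 4*(0.544)*1 = 0.813604 - (2.176) = -1.362396.
D < 0, so the roots are the complex-conjugate pair z = (-b +/- i sqrt(-D)) / (2a) = 0.829 +/- 1.0728i.
For a conjugate pair |z|^2 = z * conj(z) = (product of roots) = c/a = 1/(0.544) = 1.838235, so |z| = sqrt(1.838235) = 1.3558 for both roots.
Moduli of all roots: 1.3558, 1.3558.
All moduli strictly greater than 1? Yes.
Verdict: Invertible.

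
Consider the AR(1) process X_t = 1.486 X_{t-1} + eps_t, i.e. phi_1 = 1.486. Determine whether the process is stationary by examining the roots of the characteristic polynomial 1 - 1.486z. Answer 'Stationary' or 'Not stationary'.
\text{Not stationary}

The AR(p) characteristic polynomial is P(z) = 1 - 1.486z.
Stationarity requires all roots to lie outside the unit circle, i.e. |z| > 1 for every root.
This is linear in z: 1 + (-1.486) z = 0  =>  z = -1/(-1.486) = 0.672948,  |z| = 0.672948.
Moduli of all roots: 0.6729.
All moduli strictly greater than 1? No.
Verdict: Not stationary.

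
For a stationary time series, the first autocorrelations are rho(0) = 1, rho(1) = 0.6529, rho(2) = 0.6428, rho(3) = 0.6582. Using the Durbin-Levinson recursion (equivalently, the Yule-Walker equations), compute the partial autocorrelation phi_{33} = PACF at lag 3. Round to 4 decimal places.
\phi_{33} = 0.3059

The PACF at lag k is phi_{kk}, the last component of the solution
to the Yule-Walker system G_k phi = r_k where
  (G_k)_{ij} = rho(|i - j|), (r_k)_i = rho(i), i,j = 1..k.
Equivalently, Durbin-Levinson gives phi_{kk} iteratively:
  phi_{11} = rho(1)
  phi_{kk} = [rho(k) - sum_{j=1..k-1} phi_{k-1,j} rho(k-j)]
            / [1 - sum_{j=1..k-1} phi_{k-1,j} rho(j)],
  phi_{k,j} = phi_{k-1,j} - phi_{kk} phi_{k-1,k-j},  j = 1..k-1.
Step k = 1:
  phi_11 = rho(1) = 0.6529.
Step k = 2:
  phi_22 = [rho(2) - phi_11 rho(1)] / [1 - phi_11 rho(1)] = [0.6428 - (0.6529)(0.6529)] / [1 - (0.6529)(0.6529)]
         = 0.21652159 / 0.57372159 = 0.377398.
  Update: phi_21 = phi_11 - phi_22 phi_11 = 0.6529 - (0.377398)(0.6529) = 0.406497.
Step k = 3:
  phi_33 = [rho(3) - phi_21 rho(2) - phi_22 rho(1)] / [1 - phi_21 rho(1) - phi_22 rho(2)]
    numerator   = 0.6582 - (0.406497)(0.6428) - (0.377398)(0.6529) = 0.15050059
    denominator = 1 - (0.406497)(0.6529) - (0.377398)(0.6428) = 0.4920067
  phi_33 = 0.15050059 / 0.4920067 = 0.3059.
Therefore phi_{33} = 0.3059.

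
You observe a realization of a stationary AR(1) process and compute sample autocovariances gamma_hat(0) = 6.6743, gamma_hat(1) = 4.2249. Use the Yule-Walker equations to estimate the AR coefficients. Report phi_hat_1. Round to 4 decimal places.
\hat\phi_{1} = 0.6330

The Yule-Walker equations for an AR(p) process read, in matrix form,
  Gamma_p phi = r_p,   with   (Gamma_p)_{ij} = gamma(|i - j|),
                       (r_p)_i = gamma(i),   i,j = 1..p.
Substitute the sample gammas (Toeplitz matrix and right-hand side of size 1):
  Gamma_p = [[6.6743]]
  r_p     = [4.2249]
With p = 1 this is the single equation gamma(0) phi_1 = gamma(1):
  phi_hat_1 = gamma(1) / gamma(0) = 4.2249 / 6.6743 = 0.6330.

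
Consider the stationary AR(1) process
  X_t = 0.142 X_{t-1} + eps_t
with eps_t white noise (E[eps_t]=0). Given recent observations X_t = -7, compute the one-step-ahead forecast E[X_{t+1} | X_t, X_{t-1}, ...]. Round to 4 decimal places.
E[X_{t+1} \mid \mathcal F_t] = -0.9940

For an AR(p) model X_t = c + sum_i phi_i X_{t-i} + eps_t, the
one-step-ahead conditional mean is
  E[X_{t+1} | X_t, ...] = c + sum_i phi_i X_{t+1-i}.
Substitute known values:
  E[X_{t+1} | ...] = (0.142) * (-7)
                   = -0.9940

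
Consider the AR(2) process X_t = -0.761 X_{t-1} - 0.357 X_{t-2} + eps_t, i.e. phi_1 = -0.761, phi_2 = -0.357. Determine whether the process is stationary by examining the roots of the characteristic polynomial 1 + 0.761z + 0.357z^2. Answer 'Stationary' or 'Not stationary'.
\text{Stationary}

The AR(p) characteristic polynomial is P(z) = 1 + 0.761z + 0.357z^2.
Stationarity requires all roots to lie outside the unit circle, i.e. |z| > 1 for every root.
Set 1 + (0.761) z + (0.357) z^2 = 0, i.e. a z^2 + b z + c = 0 with a = 0.357, b = 0.761, c = 1.
Discriminant D = b^2 - 4ac = (0.761)^2 - 4*(0.357)*1 = 0.579121 - (1.428) = -0.848879.
D < 0, so the roots are the complex-conjugate pair z = (-b +/- i sqrt(-D)) / (2a) = -1.0658 +/- 1.2904i.
For a conjugate pair |z|^2 = z * conj(z) = (product of roots) = c/a = 1/(0.357) = 2.80112, so |z| = sqrt(2.80112) = 1.6737 for both roots.
Moduli of all roots: 1.6737, 1.6737.
All moduli strictly greater than 1? Yes.
Verdict: Stationary.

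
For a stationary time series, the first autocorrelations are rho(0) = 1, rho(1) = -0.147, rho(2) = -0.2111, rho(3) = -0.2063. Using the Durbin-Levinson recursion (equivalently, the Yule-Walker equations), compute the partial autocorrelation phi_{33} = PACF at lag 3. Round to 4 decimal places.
\phi_{33} = -0.3030

The PACF at lag k is phi_{kk}, the last component of the solution
to the Yule-Walker system G_k phi = r_k where
  (G_k)_{ij} = rho(|i - j|), (r_k)_i = rho(i), i,j = 1..k.
Equivalently, Durbin-Levinson gives phi_{kk} iteratively:
  phi_{11} = rho(1)
  phi_{kk} = [rho(k) - sum_{j=1..k-1} phi_{k-1,j} rho(k-j)]
            / [1 - sum_{j=1..k-1} phi_{k-1,j} rho(j)],
  phi_{k,j} = phi_{k-1,j} - phi_{kk} phi_{k-1,k-j},  j = 1..k-1.
Step k = 1:
  phi_11 = rho(1) = -0.147.
Step k = 2:
  phi_22 = [rho(2) - phi_11 rho(1)] / [1 - phi_11 rho(1)] = [-0.2111 - (-0.147)(-0.147)] / [1 - (-0.147)(-0.147)]
         = -0.232709 / 0.978391 = -0.237849.
  Update: phi_21 = phi_11 - phi_22 phi_11 = -0.147 - (-0.237849)(-0.147) = -0.181964.
Step k = 3:
  phi_33 = [rho(3) - phi_21 rho(2) - phi_22 rho(1)] / [1 - phi_21 rho(1) - phi_22 rho(2)]
    numerator   = -0.2063 - (-0.181964)(-0.2111) - (-0.237849)(-0.147) = -0.2796763
    denominator = 1 - (-0.181964)(-0.147) - (-0.237849)(-0.2111) = 0.92304147
  phi_33 = -0.2796763 / 0.92304147 = -0.303.
Therefore phi_{33} = -0.3030.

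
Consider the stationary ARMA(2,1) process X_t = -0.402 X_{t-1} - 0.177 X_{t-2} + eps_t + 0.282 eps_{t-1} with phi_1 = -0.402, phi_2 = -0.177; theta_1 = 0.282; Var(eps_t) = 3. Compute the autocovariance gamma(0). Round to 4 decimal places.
\gamma(0) = 3.1095

Multiply the model equation by X_{t-k} and take expectations. With theta_0 = psi_0 = 1 and psi_j the MA(infinity) weights, this gives
  gamma(k) - sum_i phi_i gamma(k-i) = c_k,
  c_k = sigma^2 * sum_{j=k..q} theta_j psi_{j-k}   (c_k = 0 for k > q),
using gamma(-m) = gamma(m).
psi-weights needed (psi_j = theta_j + sum_i phi_i psi_{j-i}):
  psi_1 = theta_1 + phi_1 = 0.282 + (-0.402) = -0.12
Right-hand sides:
  c_0 = sigma^2 (1 + theta_1 psi_1) = 3 * (1 + (0.282)(-0.12)) = 3 * 0.96616 = 2.89848
  c_1 = sigma^2 theta_1 = 3 * (0.282) = 0.846
  c_2 = 0
Equations for k = 0, 1, 2 (AR order 2, c_2 = 0):
  (E0) gamma(0) = phi_1 gamma(1) + phi_2 gamma(2) + c_0
  (E1) gamma(1) = phi_1 gamma(0) + phi_2 gamma(1) + c_1
  (E2) gamma(2) = phi_1 gamma(1) + phi_2 gamma(0)
From (E1): gamma(1) = A gamma(0) + B with
  A = phi_1 / (1 - phi_2) = -0.402 / 1.177 = -0.341546,   B = c_1 / (1 - phi_2) = 0.846 / 1.177 = 0.718777.
Insert (E2) into (E0): gamma(0) (1 - phi_2^2) = phi_1 (1 + phi_2) gamma(1) + c_0.
  phi_1 (1 + phi_2) = (-0.402)(0.823) = -0.330846,   1 - phi_2^2 = 0.968671.
Replace gamma(1) by A gamma(0) + B and collect gamma(0):
  gamma(0) [0.968671 - (-0.330846)(-0.341546)] = (-0.330846)(0.718777) + 2.89848
  gamma(0) * 0.855672 = 2.660676
  gamma(0) = 2.660676 / 0.855672 = 3.109458.
Therefore gamma(0) = 3.1095 (to 4 decimal places).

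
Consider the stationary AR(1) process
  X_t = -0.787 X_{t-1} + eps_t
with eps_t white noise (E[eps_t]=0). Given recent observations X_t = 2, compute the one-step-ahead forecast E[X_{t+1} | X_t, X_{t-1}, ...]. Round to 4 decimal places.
E[X_{t+1} \mid \mathcal F_t] = -1.5740

For an AR(p) model X_t = c + sum_i phi_i X_{t-i} + eps_t, the
one-step-ahead conditional mean is
  E[X_{t+1} | X_t, ...] = c + sum_i phi_i X_{t+1-i}.
Substitute known values:
  E[X_{t+1} | ...] = (-0.787) * (2)
                   = -1.5740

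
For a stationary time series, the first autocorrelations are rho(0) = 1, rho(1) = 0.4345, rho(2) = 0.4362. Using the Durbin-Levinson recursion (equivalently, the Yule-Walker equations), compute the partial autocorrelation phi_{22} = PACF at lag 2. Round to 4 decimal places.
\phi_{22} = 0.3050

The PACF at lag k is phi_{kk}, the last component of the solution
to the Yule-Walker system G_k phi = r_k where
  (G_k)_{ij} = rho(|i - j|), (r_k)_i = rho(i), i,j = 1..k.
Equivalently, Durbin-Levinson gives phi_{kk} iteratively:
  phi_{11} = rho(1)
  phi_{kk} = [rho(k) - sum_{j=1..k-1} phi_{k-1,j} rho(k-j)]
            / [1 - sum_{j=1..k-1} phi_{k-1,j} rho(j)],
  phi_{k,j} = phi_{k-1,j} - phi_{kk} phi_{k-1,k-j},  j = 1..k-1.
Step k = 1:
  phi_11 = rho(1) = 0.4345.
Step k = 2:
  phi_22 = [rho(2) - phi_11 rho(1)] / [1 - phi_11 rho(1)] = [0.4362 - (0.4345)(0.4345)] / [1 - (0.4345)(0.4345)]
         = 0.24740975 / 0.81120975 = 0.305.
Therefore phi_{22} = 0.3050.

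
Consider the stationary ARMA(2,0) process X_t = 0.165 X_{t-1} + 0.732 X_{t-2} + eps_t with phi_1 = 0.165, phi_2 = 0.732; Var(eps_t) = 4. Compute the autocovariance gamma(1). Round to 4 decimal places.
\gamma(1) = 8.5442

Multiply the model equation by X_{t-k} and take expectations. With theta_0 = psi_0 = 1 and psi_j the MA(infinity) weights, this gives
  gamma(k) - sum_i phi_i gamma(k-i) = c_k,
  c_k = sigma^2 * sum_{j=k..q} theta_j psi_{j-k}   (c_k = 0 for k > q),
using gamma(-m) = gamma(m).
Pure AR (q = 0): c_0 = sigma^2 = 4, c_k = 0 for k >= 1.
Equations for k = 0, 1, 2 (AR order 2, c_2 = 0):
  (E0) gamma(0) = phi_1 gamma(1) + phi_2 gamma(2) + c_0
  (E1) gamma(1) = phi_1 gamma(0) + phi_2 gamma(1) + c_1
  (E2) gamma(2) = phi_1 gamma(1) + phi_2 gamma(0)
From (E1): gamma(1) = A gamma(0) + B with
  A = phi_1 / (1 - phi_2) = 0.165 / 0.268 = 0.615672,   B = c_1 / (1 - phi_2) = 0 / 0.268 = 0.
Insert (E2) into (E0): gamma(0) (1 - phi_2^2) = phi_1 (1 + phi_2) gamma(1) + c_0.
  phi_1 (1 + phi_2) = (0.165)(1.732) = 0.28578,   1 - phi_2^2 = 0.464176.
Replace gamma(1) by A gamma(0) + B and collect gamma(0):
  gamma(0) [0.464176 - (0.28578)(0.615672)] = c_0 = 4
  gamma(0) * 0.288229 = 4
  gamma(0) = 4 / 0.288229 = 13.877837.
  gamma(1) = A gamma(0) = (0.615672)(13.877837) = 8.544191.
Therefore gamma(1) = 8.5442 (to 4 decimal places).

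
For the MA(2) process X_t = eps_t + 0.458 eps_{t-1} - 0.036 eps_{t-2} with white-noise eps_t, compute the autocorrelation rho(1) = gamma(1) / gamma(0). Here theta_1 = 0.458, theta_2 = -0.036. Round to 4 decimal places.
\rho(1) = 0.3646

For an MA(q) process with theta_0 = 1, the autocovariance is
  gamma(k) = sigma^2 * sum_{i=0..q-k} theta_i * theta_{i+k},
and rho(k) = gamma(k) / gamma(0). Sigma^2 cancels.
  numerator   = (1)*(0.458) + (0.458)*(-0.036) = 0.441512.
  denominator = (1)^2 + (0.458)^2 + (-0.036)^2 = 1.21106.
  rho(1) = 0.441512 / 1.21106 = 0.3646.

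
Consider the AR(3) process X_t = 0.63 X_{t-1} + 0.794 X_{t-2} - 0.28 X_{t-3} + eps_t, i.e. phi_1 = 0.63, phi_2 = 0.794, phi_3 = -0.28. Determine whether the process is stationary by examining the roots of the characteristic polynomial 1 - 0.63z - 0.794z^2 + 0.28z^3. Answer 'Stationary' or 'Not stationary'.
\text{Not stationary}

The AR(p) characteristic polynomial is P(z) = 1 - 0.63z - 0.794z^2 + 0.28z^3.
Stationarity requires all roots to lie outside the unit circle, i.e. |z| > 1 for every root.
Degree 3: look for a simple real root z0 first, then factor out (1 - z/z0) and solve the remaining quadratic.
Testing z0 = -1.25: P(-1.25) = 1 + (-0.63)(-1.25) + (-0.794)(-1.25)^2 + (0.28)(-1.25)^3
  = 1 + (0.7875) + (-1.240625) + (-0.546875) = 0.  So z_0 = -1.25 is a root, |z_0| = 1.25.
Divide out the factor (1 + 0.8 z) = (1 - z/z0) (since 1/z0 = -0.8):
  P(z) = (1 + 0.8 z)(1 + (-1.43) z + (0.35) z^2)
  [check: z-coef -1.43 - (-0.8) = -0.63; z^2-coef 0.35 - (-0.8)(-1.43) = -0.794; z^3-coef -(-0.8)(0.35) = 0.28.]
Remaining roots from the quadratic factor 1 + (-1.43) z + (0.35) z^2:
  Set 1 + (-1.43) z + (0.35) z^2 = 0, i.e. a z^2 + b z + c = 0 with a = 0.35, b = -1.43, c = 1.
  Discriminant D = b^2 - 4ac = (-1.43)^2 - 4*(0.35)*1 = 2.0449 - (1.4) = 0.6449.
  D >= 0, so the roots are real: z = (-b +/- sqrt(D)) / (2a) = (1.43 +/- 0.803057) / (0.7).
    z_1 = (1.43 + 0.803057) / (0.7) = 3.1901,   |z_1| = 3.1901.
    z_2 = (1.43 - 0.803057) / (0.7) = 0.8956,   |z_2| = 0.8956.
Moduli of all roots: 1.2500, 3.1901, 0.8956.
All moduli strictly greater than 1? No.
Verdict: Not stationary.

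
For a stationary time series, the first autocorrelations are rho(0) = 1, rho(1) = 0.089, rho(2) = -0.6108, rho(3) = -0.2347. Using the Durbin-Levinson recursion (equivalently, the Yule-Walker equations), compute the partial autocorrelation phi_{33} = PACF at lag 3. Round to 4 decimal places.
\phi_{33} = -0.1500

The PACF at lag k is phi_{kk}, the last component of the solution
to the Yule-Walker system G_k phi = r_k where
  (G_k)_{ij} = rho(|i - j|), (r_k)_i = rho(i), i,j = 1..k.
Equivalently, Durbin-Levinson gives phi_{kk} iteratively:
  phi_{11} = rho(1)
  phi_{kk} = [rho(k) - sum_{j=1..k-1} phi_{k-1,j} rho(k-j)]
            / [1 - sum_{j=1..k-1} phi_{k-1,j} rho(j)],
  phi_{k,j} = phi_{k-1,j} - phi_{kk} phi_{k-1,k-j},  j = 1..k-1.
Step k = 1:
  phi_11 = rho(1) = 0.089.
Step k = 2:
  phi_22 = [rho(2) - phi_11 rho(1)] / [1 - phi_11 rho(1)] = [-0.6108 - (0.089)(0.089)] / [1 - (0.089)(0.089)]
         = -0.618721 / 0.992079 = -0.623661.
  Update: phi_21 = phi_11 - phi_22 phi_11 = 0.089 - (-0.623661)(0.089) = 0.144506.
Step k = 3:
  phi_33 = [rho(3) - phi_21 rho(2) - phi_22 rho(1)] / [1 - phi_21 rho(1) - phi_22 rho(2)]
    numerator   = -0.2347 - (0.144506)(-0.6108) - (-0.623661)(0.089) = -0.09093001
    denominator = 1 - (0.144506)(0.089) - (-0.623661)(-0.6108) = 0.60620683
  phi_33 = -0.09093001 / 0.60620683 = -0.15.
Therefore phi_{33} = -0.1500.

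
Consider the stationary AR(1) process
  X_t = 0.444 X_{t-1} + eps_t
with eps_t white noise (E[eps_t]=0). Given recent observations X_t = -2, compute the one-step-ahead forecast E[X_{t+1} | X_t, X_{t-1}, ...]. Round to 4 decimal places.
E[X_{t+1} \mid \mathcal F_t] = -0.8880

For an AR(p) model X_t = c + sum_i phi_i X_{t-i} + eps_t, the
one-step-ahead conditional mean is
  E[X_{t+1} | X_t, ...] = c + sum_i phi_i X_{t+1-i}.
Substitute known values:
  E[X_{t+1} | ...] = (0.444) * (-2)
                   = -0.8880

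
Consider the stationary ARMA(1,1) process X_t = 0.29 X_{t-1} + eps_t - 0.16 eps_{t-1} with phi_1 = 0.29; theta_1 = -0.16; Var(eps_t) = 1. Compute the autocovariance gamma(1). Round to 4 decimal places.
\gamma(1) = 0.1354

Multiply the model equation by X_{t-k} and take expectations. With theta_0 = psi_0 = 1 and psi_j the MA(infinity) weights, this gives
  gamma(k) - sum_i phi_i gamma(k-i) = c_k,
  c_k = sigma^2 * sum_{j=k..q} theta_j psi_{j-k}   (c_k = 0 for k > q),
using gamma(-m) = gamma(m).
psi-weights needed (psi_j = theta_j + sum_i phi_i psi_{j-i}):
  psi_1 = theta_1 + phi_1 = -0.16 + (0.29) = 0.13
Right-hand sides:
  c_0 = sigma^2 (1 + theta_1 psi_1) = 1 * (1 + (-0.16)(0.13)) = 1 * 0.9792 = 0.9792
  c_1 = sigma^2 theta_1 = 1 * (-0.16) = -0.16
  c_2 = 0
Equations for k = 0 and k = 1 (AR order 1):
  gamma(0) = phi_1 gamma(1) + c_0
  gamma(1) = phi_1 gamma(0) + c_1
Substituting the second into the first: gamma(0) (1 - phi_1^2) = c_0 + phi_1 c_1, so
  gamma(0) = (c_0 + phi_1 c_1) / (1 - phi_1^2) = (0.9792 + (0.29)(-0.16)) / (1 - (0.29)^2) = 0.9328 / 0.9159 = 1.018452.
  gamma(1) = phi_1 gamma(0) + c_1 = (0.29)(1.018452) + (-0.16) = 0.135351.
Therefore gamma(1) = 0.1354 (to 4 decimal places).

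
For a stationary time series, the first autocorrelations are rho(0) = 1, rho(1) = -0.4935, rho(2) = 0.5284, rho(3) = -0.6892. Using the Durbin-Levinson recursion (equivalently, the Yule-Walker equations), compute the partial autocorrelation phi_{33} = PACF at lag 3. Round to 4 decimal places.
\phi_{33} = -0.5250

The PACF at lag k is phi_{kk}, the last component of the solution
to the Yule-Walker system G_k phi = r_k where
  (G_k)_{ij} = rho(|i - j|), (r_k)_i = rho(i), i,j = 1..k.
Equivalently, Durbin-Levinson gives phi_{kk} iteratively:
  phi_{11} = rho(1)
  phi_{kk} = [rho(k) - sum_{j=1..k-1} phi_{k-1,j} rho(k-j)]
            / [1 - sum_{j=1..k-1} phi_{k-1,j} rho(j)],
  phi_{k,j} = phi_{k-1,j} - phi_{kk} phi_{k-1,k-j},  j = 1..k-1.
Step k = 1:
  phi_11 = rho(1) = -0.4935.
Step k = 2:
  phi_22 = [rho(2) - phi_11 rho(1)] / [1 - phi_11 rho(1)] = [0.5284 - (-0.4935)(-0.4935)] / [1 - (-0.4935)(-0.4935)]
         = 0.28485775 / 0.75645775 = 0.376568.
  Update: phi_21 = phi_11 - phi_22 phi_11 = -0.4935 - (0.376568)(-0.4935) = -0.307664.
Step k = 3:
  phi_33 = [rho(3) - phi_21 rho(2) - phi_22 rho(1)] / [1 - phi_21 rho(1) - phi_22 rho(2)]
    numerator   = -0.6892 - (-0.307664)(0.5284) - (0.376568)(-0.4935) = -0.34079421
    denominator = 1 - (-0.307664)(-0.4935) - (0.376568)(0.5284) = 0.64918945
  phi_33 = -0.34079421 / 0.64918945 = -0.525.
Therefore phi_{33} = -0.5250.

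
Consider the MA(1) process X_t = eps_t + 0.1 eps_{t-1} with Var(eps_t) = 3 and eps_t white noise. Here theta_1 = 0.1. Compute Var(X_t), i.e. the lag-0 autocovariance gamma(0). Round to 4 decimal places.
\gamma(0) = 3.0300

For an MA(q) process X_t = eps_t + sum_i theta_i eps_{t-i} with
Var(eps_t) = sigma^2, the variance is
  gamma(0) = sigma^2 * (1 + sum_i theta_i^2).
  sum_i theta_i^2 = (0.1)^2 = 0.01.
  gamma(0) = 3 * (1 + 0.01) = 3 * 1.01 = 3.03, which rounds to 3.0300.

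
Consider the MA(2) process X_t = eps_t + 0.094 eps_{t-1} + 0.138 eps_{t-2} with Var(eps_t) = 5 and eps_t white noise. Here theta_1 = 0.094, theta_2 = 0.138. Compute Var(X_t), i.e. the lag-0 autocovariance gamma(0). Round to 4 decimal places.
\gamma(0) = 5.1394

For an MA(q) process X_t = eps_t + sum_i theta_i eps_{t-i} with
Var(eps_t) = sigma^2, the variance is
  gamma(0) = sigma^2 * (1 + sum_i theta_i^2).
  sum_i theta_i^2 = (0.094)^2 + (0.138)^2 = 0.008836 + 0.019044 = 0.02788.
  gamma(0) = 5 * (1 + 0.02788) = 5 * 1.02788 = 5.1394.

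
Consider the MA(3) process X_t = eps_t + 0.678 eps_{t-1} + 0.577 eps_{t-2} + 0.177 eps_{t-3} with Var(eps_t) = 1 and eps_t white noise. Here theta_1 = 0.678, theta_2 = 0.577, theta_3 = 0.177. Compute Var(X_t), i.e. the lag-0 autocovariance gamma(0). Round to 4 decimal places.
\gamma(0) = 1.8239

For an MA(q) process X_t = eps_t + sum_i theta_i eps_{t-i} with
Var(eps_t) = sigma^2, the variance is
  gamma(0) = sigma^2 * (1 + sum_i theta_i^2).
  sum_i theta_i^2 = (0.678)^2 + (0.577)^2 + (0.177)^2 = 0.459684 + 0.332929 + 0.031329 = 0.823942.
  gamma(0) = 1 * (1 + 0.823942) = 1 * 1.823942 = 1.823942, which rounds to 1.8239.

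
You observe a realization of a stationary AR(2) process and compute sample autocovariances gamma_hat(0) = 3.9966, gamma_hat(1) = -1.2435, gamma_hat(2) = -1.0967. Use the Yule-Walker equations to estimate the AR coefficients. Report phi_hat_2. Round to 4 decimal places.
\hat\phi_{2} = -0.4110

The Yule-Walker equations for an AR(p) process read, in matrix form,
  Gamma_p phi = r_p,   with   (Gamma_p)_{ij} = gamma(|i - j|),
                       (r_p)_i = gamma(i),   i,j = 1..p.
Substitute the sample gammas (Toeplitz matrix and right-hand side of size 2):
  Gamma_p = [[3.9966, -1.2435], [-1.2435, 3.9966]]
  r_p     = [-1.2435, -1.0967]
Written out:
  3.9966 phi_1 - 1.2435 phi_2 = -1.2435
  -1.2435 phi_1 + 3.9966 phi_2 = -1.0967
Solve by Cramer's rule:
  det = gamma(0)^2 - gamma(1)^2 = (3.9966)^2 - (-1.2435)^2 = 15.97281156 - 1.54629225 = 14.42651931
  phi_hat_1 = [gamma(1) gamma(0) - gamma(1) gamma(2)] / det = [(-1.2435)(3.9966) - (-1.2435)(-1.0967)] / 14.42651931 = -6.33351855 / 14.42651931 = -0.439
  phi_hat_2 = [gamma(0) gamma(2) - gamma(1)^2] / det = [(3.9966)(-1.0967) - (-1.2435)^2] / 14.42651931 = -5.92936347 / 14.42651931 = -0.411
So phi_hat = [-0.4390, -0.4110].
Therefore phi_hat_2 = -0.4110.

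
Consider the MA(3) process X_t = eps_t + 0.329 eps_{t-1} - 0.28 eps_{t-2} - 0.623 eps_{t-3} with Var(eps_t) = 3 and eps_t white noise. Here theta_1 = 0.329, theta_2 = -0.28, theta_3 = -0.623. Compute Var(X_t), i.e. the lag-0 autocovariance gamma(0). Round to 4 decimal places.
\gamma(0) = 4.7243

For an MA(q) process X_t = eps_t + sum_i theta_i eps_{t-i} with
Var(eps_t) = sigma^2, the variance is
  gamma(0) = sigma^2 * (1 + sum_i theta_i^2).
  sum_i theta_i^2 = (0.329)^2 + (-0.28)^2 + (-0.623)^2 = 0.108241 + 0.0784 + 0.388129 = 0.57477.
  gamma(0) = 3 * (1 + 0.57477) = 3 * 1.57477 = 4.72431, which rounds to 4.7243.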